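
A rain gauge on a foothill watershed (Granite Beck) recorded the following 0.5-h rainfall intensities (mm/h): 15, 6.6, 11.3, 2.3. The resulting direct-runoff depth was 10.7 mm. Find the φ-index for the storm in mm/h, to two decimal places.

φ ≈ 3.83 mm/h

Only the 3 blocks with intensity above φ contribute runoff: 15, 6.6, 11.3 mm/h.
Σ(I−φ)·Δt = d  ⇒  (15+6.6+11.3 − 3φ)·0.5 = 10.7
φ = (32.90 − 10.7/0.5) / 3 = 3.83 mm/h.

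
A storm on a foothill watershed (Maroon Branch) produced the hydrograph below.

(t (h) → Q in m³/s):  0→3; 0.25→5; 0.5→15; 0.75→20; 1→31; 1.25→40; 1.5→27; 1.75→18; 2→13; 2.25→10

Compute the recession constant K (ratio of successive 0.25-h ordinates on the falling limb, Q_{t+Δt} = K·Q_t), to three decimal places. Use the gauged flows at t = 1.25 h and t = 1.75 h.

K ≈ 0.671

Using the recession-limb readings at t = 1.25 h and t = 1.75 h: Q falls from 40 to 18 m³/s over 2 intervals.
K = (Q₂/Q₁)^(1/2) = (18/40)^(1/2) = 0.671.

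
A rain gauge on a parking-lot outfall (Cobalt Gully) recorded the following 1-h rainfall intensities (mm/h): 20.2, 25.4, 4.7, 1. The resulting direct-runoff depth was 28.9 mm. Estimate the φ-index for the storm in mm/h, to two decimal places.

Only the 2 blocks with intensity above φ contribute runoff: 20.2, 25.4 mm/h.
Σ(I−φ)·Δt = d  ⇒  (20.2+25.4 − 2φ)·1 = 28.9
φ = (45.60 − 28.9/1) / 2 = 8.35 mm/h.

φ ≈ 8.35 mm/h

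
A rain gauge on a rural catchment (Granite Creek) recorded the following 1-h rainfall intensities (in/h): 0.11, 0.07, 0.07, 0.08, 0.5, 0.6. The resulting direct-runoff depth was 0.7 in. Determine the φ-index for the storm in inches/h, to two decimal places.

Only the 2 blocks with intensity above φ contribute runoff: 0.5, 0.6 in/h.
Σ(I−φ)·Δt = d  ⇒  (0.5+0.6 − 2φ)·1 = 0.7
φ = (1.100 − 0.7/1) / 2 = 0.20 in/h.

φ ≈ 0.20 in/h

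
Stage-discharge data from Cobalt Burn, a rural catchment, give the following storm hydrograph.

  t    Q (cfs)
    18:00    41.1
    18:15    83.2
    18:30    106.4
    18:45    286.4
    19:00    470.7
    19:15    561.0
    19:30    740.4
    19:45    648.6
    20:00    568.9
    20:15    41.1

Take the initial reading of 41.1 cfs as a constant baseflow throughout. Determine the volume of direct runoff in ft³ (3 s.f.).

V ≈ 2.82 × 10^6 ft³

Direct-runoff ordinates (Q − Q_b): 0.0, 42.1, 65.3, 245.3, 429.6, 519.9, 699.3, 607.5, 527.8, 0.0 cfs.
ΣQ_DR = 3137 cfs.
With Δt = 0.25 h = 900 s, V = ΣQ_DR · Δt = 3137 × 900 = 2.82 × 10^6 ft³.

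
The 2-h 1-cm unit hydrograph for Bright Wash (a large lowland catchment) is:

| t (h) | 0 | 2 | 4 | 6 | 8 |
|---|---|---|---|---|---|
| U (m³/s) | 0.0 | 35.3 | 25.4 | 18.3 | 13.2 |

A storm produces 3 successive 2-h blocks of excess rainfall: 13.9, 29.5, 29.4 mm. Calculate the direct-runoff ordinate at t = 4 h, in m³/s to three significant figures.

By discrete convolution, Q_j = Σ (P_i / 10 mm) · U_{j−i}.
At t = 4 h (j=2): Q = (13.9/10)·25.4 + (29.5/10)·35.3 + (29.4/10)·0.0 = 139 m³/s.

Q ≈ 139 m³/s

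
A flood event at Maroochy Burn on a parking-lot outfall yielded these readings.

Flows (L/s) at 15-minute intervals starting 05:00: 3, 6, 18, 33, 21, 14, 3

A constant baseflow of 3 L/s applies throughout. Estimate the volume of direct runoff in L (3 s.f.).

Direct-runoff ordinates (Q − Q_b): 0.0, 3.0, 15.0, 30.0, 18.0, 11.0, 0.0 L/s.
ΣQ_DR = 77.00 L/s.
With Δt = 0.25 h = 900 s, V = ΣQ_DR · Δt = 77.00 × 900 = 69300 L.

V ≈ 69300 L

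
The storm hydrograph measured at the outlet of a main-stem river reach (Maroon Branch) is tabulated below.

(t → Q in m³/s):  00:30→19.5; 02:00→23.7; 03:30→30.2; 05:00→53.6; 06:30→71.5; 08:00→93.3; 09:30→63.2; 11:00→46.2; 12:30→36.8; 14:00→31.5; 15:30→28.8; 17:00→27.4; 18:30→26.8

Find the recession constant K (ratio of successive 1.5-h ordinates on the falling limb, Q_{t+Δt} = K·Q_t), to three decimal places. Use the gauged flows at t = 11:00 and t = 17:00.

Using the recession-limb readings at t = 11:00 and t = 17:00: Q falls from 46.2 to 27.4 m³/s over 4 intervals.
K = (Q₂/Q₁)^(1/4) = (27.4/46.2)^(1/4) = 0.878.

K ≈ 0.878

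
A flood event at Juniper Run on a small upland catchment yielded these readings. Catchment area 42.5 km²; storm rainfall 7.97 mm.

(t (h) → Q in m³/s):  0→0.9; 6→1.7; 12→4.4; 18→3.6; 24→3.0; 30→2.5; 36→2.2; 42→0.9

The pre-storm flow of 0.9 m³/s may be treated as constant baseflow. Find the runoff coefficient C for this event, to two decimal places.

C ≈ 0.77

ΣQ_DR = 12.00 m³/s; V = ΣQ_DR·Δt = 2.592 × 10^5 m³.
Runoff depth d = V / A = 6.099 mm.
C = d / P = 6.099 / 7.97 = 0.77.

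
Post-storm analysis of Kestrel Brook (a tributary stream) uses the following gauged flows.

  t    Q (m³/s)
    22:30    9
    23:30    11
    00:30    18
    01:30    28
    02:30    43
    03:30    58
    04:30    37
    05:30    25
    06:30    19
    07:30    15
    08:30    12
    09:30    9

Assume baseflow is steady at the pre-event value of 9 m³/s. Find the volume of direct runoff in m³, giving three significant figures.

V ≈ 6.34 × 10^5 m³

Direct-runoff ordinates (Q − Q_b): 0.0, 2.0, 9.0, 19.0, 34.0, 49.0, 28.0, 16.0, 10.0, 6.0, 3.0, 0.0 m³/s.
ΣQ_DR = 176.0 m³/s.
With Δt = 1 h = 3600 s, V = ΣQ_DR · Δt = 176.0 × 3600 = 6.34 × 10^5 m³.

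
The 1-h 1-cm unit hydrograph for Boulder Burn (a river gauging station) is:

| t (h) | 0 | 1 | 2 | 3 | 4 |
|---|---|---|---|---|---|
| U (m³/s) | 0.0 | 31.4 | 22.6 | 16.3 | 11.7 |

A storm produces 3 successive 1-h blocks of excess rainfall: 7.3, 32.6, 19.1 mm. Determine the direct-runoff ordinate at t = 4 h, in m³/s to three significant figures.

Q ≈ 105 m³/s

By discrete convolution, Q_j = Σ (P_i / 10 mm) · U_{j−i}.
At t = 4 h (j=4): Q = (7.3/10)·11.7 + (32.6/10)·16.3 + (19.1/10)·22.6 = 105 m³/s.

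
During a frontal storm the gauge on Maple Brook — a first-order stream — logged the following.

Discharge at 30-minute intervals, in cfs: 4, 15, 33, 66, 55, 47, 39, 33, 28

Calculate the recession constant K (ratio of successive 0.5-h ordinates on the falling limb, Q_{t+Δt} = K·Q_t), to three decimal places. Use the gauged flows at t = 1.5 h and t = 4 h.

Using the recession-limb readings at t = 1.5 h and t = 4 h: Q falls from 66 to 28 cfs over 5 intervals.
K = (Q₂/Q₁)^(1/5) = (28/66)^(1/5) = 0.842.

K ≈ 0.842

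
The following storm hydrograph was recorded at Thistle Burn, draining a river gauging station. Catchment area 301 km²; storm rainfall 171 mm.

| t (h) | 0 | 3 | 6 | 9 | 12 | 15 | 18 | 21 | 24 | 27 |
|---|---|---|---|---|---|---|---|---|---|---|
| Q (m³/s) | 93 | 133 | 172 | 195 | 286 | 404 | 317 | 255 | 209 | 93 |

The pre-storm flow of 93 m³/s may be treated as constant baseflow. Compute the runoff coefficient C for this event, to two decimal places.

C ≈ 0.26

ΣQ_DR = 1227 m³/s; V = ΣQ_DR·Δt = 1.325 × 10^7 m³.
Runoff depth d = V / A = 44.03 mm.
C = d / P = 44.03 / 171 = 0.26.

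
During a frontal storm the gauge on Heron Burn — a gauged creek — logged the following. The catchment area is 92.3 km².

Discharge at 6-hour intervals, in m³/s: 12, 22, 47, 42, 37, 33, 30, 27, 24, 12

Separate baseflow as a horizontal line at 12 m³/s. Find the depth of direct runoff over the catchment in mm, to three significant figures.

d ≈ 38.8 mm

Direct runoff: 0.0, 10.0, 35.0, 30.0, 25.0, 21.0, 18.0, 15.0, 12.0, 0.0 m³/s; ΣQ_DR = 166.0 m³/s.
V = ΣQ_DR · Δt = 166.0 × 21600 s = 3.586 × 10^6 m³.
Over A = 92.3 km², depth = V / A = 38.8 mm.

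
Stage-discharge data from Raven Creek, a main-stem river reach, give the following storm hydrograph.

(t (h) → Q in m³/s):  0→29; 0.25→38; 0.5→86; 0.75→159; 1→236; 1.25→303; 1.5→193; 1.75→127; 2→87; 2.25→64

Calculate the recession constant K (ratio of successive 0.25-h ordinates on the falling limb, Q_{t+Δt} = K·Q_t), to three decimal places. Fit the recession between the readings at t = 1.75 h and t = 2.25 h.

Using the recession-limb readings at t = 1.75 h and t = 2.25 h: Q falls from 127 to 64 m³/s over 2 intervals.
K = (Q₂/Q₁)^(1/2) = (64/127)^(1/2) = 0.710.

K ≈ 0.710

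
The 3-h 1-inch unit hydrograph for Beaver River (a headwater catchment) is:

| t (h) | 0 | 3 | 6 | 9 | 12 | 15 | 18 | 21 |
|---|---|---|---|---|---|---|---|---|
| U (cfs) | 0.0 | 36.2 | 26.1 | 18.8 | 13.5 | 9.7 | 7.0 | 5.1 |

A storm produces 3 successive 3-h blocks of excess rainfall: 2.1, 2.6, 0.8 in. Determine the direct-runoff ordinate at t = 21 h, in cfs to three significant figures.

Q ≈ 36.7 cfs

By discrete convolution, Q_j = Σ (P_i / 1 in) · U_{j−i}.
At t = 21 h (j=7): Q = (2.1/1)·5.1 + (2.6/1)·7.0 + (0.8/1)·9.7 = 36.7 cfs.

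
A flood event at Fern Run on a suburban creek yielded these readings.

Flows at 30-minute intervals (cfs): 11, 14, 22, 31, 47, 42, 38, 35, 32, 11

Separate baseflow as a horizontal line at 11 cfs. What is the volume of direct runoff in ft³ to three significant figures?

V ≈ 3.11 × 10^5 ft³

Direct-runoff ordinates (Q − Q_b): 0.0, 3.0, 11.0, 20.0, 36.0, 31.0, 27.0, 24.0, 21.0, 0.0 cfs.
ΣQ_DR = 173.0 cfs.
With Δt = 0.5 h = 1800 s, V = ΣQ_DR · Δt = 173.0 × 1800 = 3.11 × 10^5 ft³.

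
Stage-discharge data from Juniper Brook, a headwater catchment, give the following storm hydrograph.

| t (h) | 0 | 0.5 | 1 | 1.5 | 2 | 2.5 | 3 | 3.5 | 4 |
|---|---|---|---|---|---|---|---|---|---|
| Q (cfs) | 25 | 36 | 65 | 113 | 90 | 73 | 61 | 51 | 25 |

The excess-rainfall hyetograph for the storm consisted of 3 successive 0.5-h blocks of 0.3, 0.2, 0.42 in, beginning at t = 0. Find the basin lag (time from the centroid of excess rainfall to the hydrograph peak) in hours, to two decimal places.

t_L ≈ 0.68 h

Centroid of excess rainfall: t_c = Σ P_i·t̄_i / ΣP_i = 0.8152 h (block centres at 0.25, 0.75, 1.25 h).
Hydrograph peak occurs at t = 1.5 h, so basin lag t_L = 1.5 − 0.8152 = 0.68 h.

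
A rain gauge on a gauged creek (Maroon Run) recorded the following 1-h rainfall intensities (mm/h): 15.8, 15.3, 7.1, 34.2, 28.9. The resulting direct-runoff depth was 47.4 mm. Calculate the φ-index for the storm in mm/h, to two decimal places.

φ ≈ 11.70 mm/h

Only the 4 blocks with intensity above φ contribute runoff: 15.8, 15.3, 34.2, 28.9 mm/h.
Σ(I−φ)·Δt = d  ⇒  (15.8+15.3+34.2+28.9 − 4φ)·1 = 47.4
φ = (94.20 − 47.4/1) / 4 = 11.70 mm/h.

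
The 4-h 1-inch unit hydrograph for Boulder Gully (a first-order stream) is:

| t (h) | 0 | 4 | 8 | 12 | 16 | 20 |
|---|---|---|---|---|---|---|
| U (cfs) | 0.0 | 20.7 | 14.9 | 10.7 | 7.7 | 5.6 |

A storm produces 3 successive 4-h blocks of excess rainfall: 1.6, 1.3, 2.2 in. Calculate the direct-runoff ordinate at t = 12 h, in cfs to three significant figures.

Q ≈ 82.0 cfs

By discrete convolution, Q_j = Σ (P_i / 1 in) · U_{j−i}.
At t = 12 h (j=3): Q = (1.6/1)·10.7 + (1.3/1)·14.9 + (2.2/1)·20.7 = 82.0 cfs.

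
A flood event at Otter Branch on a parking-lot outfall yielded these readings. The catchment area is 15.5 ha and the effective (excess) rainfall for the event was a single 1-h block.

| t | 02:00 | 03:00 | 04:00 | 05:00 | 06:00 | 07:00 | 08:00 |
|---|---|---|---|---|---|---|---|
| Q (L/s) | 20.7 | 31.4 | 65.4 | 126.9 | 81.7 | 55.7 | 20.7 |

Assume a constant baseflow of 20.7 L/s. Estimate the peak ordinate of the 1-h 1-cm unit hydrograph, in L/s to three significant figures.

U_p ≈ 178 L/s

Direct runoff: 0.0, 10.7, 44.7, 106.2, 61.0, 35.0, 0.0 L/s; ΣQ_DR = 257.6 L/s, peak = 106.2 L/s.
Runoff depth d = ΣQ_DR·Δt / A = 257.6 × 3600 / (15.5 ha) = 5.983 mm.
The 1-cm UH is the DRH scaled by (10 mm)/d, so U_p = 106.2 × 10/5.983 = 178 L/s.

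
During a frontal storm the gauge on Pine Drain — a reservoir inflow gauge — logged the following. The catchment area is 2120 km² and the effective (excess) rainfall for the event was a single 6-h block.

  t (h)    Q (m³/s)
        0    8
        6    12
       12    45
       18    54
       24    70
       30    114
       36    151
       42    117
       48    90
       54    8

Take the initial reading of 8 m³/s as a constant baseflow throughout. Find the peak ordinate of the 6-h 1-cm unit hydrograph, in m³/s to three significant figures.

U_p ≈ 238 m³/s

Direct runoff: 0.0, 4.0, 37.0, 46.0, 62.0, 106.0, 143.0, 109.0, 82.0, 0.0 m³/s; ΣQ_DR = 589.0 m³/s, peak = 143.0 m³/s.
Runoff depth d = ΣQ_DR·Δt / A = 589.0 × 21600 / (2120 km²) = 6.001 mm.
The 1-cm UH is the DRH scaled by (10 mm)/d, so U_p = 143.0 × 10/6.001 = 238 m³/s.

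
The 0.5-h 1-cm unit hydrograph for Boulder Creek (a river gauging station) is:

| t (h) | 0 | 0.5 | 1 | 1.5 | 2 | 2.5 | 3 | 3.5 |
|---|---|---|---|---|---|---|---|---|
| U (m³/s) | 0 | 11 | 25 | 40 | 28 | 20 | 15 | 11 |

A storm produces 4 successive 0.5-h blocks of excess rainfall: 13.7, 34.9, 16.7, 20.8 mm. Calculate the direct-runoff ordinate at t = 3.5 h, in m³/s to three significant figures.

Q ≈ 159 m³/s

By discrete convolution, Q_j = Σ (P_i / 10 mm) · U_{j−i}.
At t = 3.5 h (j=7): Q = (13.7/10)·11 + (34.9/10)·15 + (16.7/10)·20 + (20.8/10)·28 = 159 m³/s.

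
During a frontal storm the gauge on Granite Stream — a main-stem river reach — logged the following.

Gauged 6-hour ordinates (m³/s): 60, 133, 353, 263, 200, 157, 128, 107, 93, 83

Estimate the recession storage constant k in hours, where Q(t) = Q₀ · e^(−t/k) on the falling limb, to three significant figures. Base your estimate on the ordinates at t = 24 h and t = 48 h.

On the falling limb, Q drops from 200 to 93 m³/s between t = 24 h and t = 48 h (Δt = 24 h).
k = −Δt / ln(Q₂/Q₁) = −24 / ln(93/200) = 31.3 h.

k ≈ 31.3 h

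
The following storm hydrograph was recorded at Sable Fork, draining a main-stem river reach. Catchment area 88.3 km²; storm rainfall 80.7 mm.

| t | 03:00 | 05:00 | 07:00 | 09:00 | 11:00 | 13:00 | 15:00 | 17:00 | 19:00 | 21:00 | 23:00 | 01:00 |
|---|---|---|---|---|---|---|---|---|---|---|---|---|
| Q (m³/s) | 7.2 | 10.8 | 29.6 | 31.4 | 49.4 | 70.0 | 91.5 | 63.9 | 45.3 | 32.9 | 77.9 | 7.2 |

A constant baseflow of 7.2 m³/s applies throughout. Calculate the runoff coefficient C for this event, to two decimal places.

ΣQ_DR = 430.7 m³/s; V = ΣQ_DR·Δt = 3.101 × 10^6 m³.
Runoff depth d = V / A = 35.12 mm.
C = d / P = 35.12 / 80.7 = 0.44.

C ≈ 0.44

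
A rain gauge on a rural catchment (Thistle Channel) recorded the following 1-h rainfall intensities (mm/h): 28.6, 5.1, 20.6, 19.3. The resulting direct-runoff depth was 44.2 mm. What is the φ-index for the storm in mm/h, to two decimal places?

Only the 3 blocks with intensity above φ contribute runoff: 28.6, 20.6, 19.3 mm/h.
Σ(I−φ)·Δt = d  ⇒  (28.6+20.6+19.3 − 3φ)·1 = 44.2
φ = (68.50 − 44.2/1) / 3 = 8.10 mm/h.

φ ≈ 8.10 mm/h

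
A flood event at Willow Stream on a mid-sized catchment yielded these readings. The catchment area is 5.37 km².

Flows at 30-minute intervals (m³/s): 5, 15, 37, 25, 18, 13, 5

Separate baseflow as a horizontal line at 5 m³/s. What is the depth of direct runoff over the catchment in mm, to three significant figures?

d ≈ 27.8 mm

Direct runoff: 0.0, 10.0, 32.0, 20.0, 13.0, 8.0, 0.0 m³/s; ΣQ_DR = 83.00 m³/s.
V = ΣQ_DR · Δt = 83.00 × 1800 s = 1.494 × 10^5 m³.
Over A = 5.37 km², depth = V / A = 27.8 mm.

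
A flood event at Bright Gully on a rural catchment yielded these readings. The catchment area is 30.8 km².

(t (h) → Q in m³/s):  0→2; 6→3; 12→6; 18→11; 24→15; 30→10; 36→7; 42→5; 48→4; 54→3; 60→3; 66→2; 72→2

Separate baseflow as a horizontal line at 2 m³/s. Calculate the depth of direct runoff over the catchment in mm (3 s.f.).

d ≈ 33.0 mm

Direct runoff: 0.0, 1.0, 4.0, 9.0, 13.0, 8.0, 5.0, 3.0, 2.0, 1.0, 1.0, 0.0, 0.0 m³/s; ΣQ_DR = 47.00 m³/s.
V = ΣQ_DR · Δt = 47.00 × 21600 s = 1.015 × 10^6 m³.
Over A = 30.8 km², depth = V / A = 33.0 mm.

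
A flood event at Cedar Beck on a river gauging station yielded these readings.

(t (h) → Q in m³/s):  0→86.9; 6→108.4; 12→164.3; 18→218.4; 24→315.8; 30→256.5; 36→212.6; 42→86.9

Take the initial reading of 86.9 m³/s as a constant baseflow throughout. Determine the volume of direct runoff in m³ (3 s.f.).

Direct-runoff ordinates (Q − Q_b): 0.0, 21.5, 77.4, 131.5, 228.9, 169.6, 125.7, 0.0 m³/s.
ΣQ_DR = 754.6 m³/s.
With Δt = 6 h = 21600 s, V = ΣQ_DR · Δt = 754.6 × 21600 = 1.63 × 10^7 m³.

V ≈ 1.63 × 10^7 m³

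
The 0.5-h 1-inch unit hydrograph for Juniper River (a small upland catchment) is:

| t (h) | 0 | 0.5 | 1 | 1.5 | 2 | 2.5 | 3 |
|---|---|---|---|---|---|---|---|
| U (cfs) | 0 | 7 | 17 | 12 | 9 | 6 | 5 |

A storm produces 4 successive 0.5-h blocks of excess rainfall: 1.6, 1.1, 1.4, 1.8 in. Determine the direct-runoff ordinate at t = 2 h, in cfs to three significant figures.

By discrete convolution, Q_j = Σ (P_i / 1 in) · U_{j−i}.
At t = 2 h (j=4): Q = (1.6/1)·9 + (1.1/1)·12 + (1.4/1)·17 + (1.8/1)·7 = 64.0 cfs.

Q ≈ 64.0 cfs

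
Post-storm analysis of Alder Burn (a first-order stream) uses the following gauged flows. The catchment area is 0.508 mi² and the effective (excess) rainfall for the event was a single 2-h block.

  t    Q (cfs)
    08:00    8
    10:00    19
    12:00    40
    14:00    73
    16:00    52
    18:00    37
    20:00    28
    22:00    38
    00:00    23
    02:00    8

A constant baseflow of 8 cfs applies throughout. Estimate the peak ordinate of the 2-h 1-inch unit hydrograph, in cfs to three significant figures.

U_p ≈ 43.3 cfs

Direct runoff: 0.0, 11.0, 32.0, 65.0, 44.0, 29.0, 20.0, 30.0, 15.0, 0.0 cfs; ΣQ_DR = 246.0 cfs, peak = 65.0 cfs.
Runoff depth d = ΣQ_DR·Δt / A = 246.0 × 7200 / (0.508 mi²) = 1.501 in.
The 1-inch UH is the DRH scaled by (1 in)/d, so U_p = 65.0 × 1/1.501 = 43.3 cfs.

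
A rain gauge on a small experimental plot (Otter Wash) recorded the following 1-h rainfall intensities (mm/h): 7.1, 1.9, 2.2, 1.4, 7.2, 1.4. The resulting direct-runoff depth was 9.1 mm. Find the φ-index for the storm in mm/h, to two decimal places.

φ ≈ 2.60 mm/h

Only the 2 blocks with intensity above φ contribute runoff: 7.1, 7.2 mm/h.
Σ(I−φ)·Δt = d  ⇒  (7.1+7.2 − 2φ)·1 = 9.1
φ = (14.30 − 9.1/1) / 2 = 2.60 mm/h.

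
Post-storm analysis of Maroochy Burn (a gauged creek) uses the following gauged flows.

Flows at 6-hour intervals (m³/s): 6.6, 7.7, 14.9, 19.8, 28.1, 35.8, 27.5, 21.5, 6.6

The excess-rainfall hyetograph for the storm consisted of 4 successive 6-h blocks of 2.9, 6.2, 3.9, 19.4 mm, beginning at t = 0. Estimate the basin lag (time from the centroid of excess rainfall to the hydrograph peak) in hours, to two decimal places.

t_L ≈ 13.63 h

Centroid of excess rainfall: t_c = Σ P_i·t̄_i / ΣP_i = 16.3704 h (block centres at 3, 9, 15, 21 h).
Hydrograph peak occurs at t = 30 h, so basin lag t_L = 30 − 16.3704 = 13.63 h.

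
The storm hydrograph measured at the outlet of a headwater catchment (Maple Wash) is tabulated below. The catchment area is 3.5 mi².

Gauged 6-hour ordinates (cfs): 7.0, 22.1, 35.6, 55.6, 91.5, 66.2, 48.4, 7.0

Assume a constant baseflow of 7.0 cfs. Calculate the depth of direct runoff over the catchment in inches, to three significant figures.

d ≈ 0.737 in

Direct runoff: 0.0, 15.1, 28.6, 48.6, 84.5, 59.2, 41.4, 0.0 cfs; ΣQ_DR = 277.4 cfs.
V = ΣQ_DR · Δt = 277.4 × 21600 s = 5.992 × 10^6 ft³.
Over A = 3.5 mi², depth = V / A = 0.737 in.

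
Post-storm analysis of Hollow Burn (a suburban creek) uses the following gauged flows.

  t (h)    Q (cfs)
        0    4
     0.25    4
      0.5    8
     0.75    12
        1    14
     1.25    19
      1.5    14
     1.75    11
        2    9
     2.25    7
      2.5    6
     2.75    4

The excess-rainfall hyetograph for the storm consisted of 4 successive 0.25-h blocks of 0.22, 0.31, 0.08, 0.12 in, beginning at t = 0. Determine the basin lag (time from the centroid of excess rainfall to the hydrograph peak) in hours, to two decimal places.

t_L ≈ 0.84 h

Centroid of excess rainfall: t_c = Σ P_i·t̄_i / ΣP_i = 0.4092 h (block centres at 0.125, 0.375, 0.625, 0.875 h).
Hydrograph peak occurs at t = 1.25 h, so basin lag t_L = 1.25 − 0.4092 = 0.84 h.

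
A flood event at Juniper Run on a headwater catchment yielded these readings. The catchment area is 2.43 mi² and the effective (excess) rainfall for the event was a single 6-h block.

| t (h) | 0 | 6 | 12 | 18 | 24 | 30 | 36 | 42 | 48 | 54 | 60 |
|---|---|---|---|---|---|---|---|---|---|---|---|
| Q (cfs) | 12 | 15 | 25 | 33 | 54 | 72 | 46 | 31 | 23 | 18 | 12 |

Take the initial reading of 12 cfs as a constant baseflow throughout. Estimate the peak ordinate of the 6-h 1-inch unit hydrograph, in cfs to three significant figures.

U_p ≈ 75.0 cfs

Direct runoff: 0.0, 3.0, 13.0, 21.0, 42.0, 60.0, 34.0, 19.0, 11.0, 6.0, 0.0 cfs; ΣQ_DR = 209.0 cfs, peak = 60.0 cfs.
Runoff depth d = ΣQ_DR·Δt / A = 209.0 × 21600 / (2.43 mi²) = 0.7997 in.
The 1-inch UH is the DRH scaled by (1 in)/d, so U_p = 60.0 × 1/0.7997 = 75.0 cfs.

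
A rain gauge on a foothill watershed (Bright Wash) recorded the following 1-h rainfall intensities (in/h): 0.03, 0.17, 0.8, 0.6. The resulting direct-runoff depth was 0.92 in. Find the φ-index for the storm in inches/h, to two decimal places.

Only the 2 blocks with intensity above φ contribute runoff: 0.8, 0.6 in/h.
Σ(I−φ)·Δt = d  ⇒  (0.8+0.6 − 2φ)·1 = 0.92
φ = (1.400 − 0.92/1) / 2 = 0.24 in/h.

φ ≈ 0.24 in/h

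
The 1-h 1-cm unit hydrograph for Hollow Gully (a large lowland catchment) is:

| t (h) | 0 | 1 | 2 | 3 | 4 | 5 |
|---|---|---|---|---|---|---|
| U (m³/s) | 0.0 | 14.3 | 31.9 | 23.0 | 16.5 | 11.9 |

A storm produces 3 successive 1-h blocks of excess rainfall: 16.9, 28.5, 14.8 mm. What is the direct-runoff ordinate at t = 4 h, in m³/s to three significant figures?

Q ≈ 141 m³/s

By discrete convolution, Q_j = Σ (P_i / 10 mm) · U_{j−i}.
At t = 4 h (j=4): Q = (16.9/10)·16.5 + (28.5/10)·23.0 + (14.8/10)·31.9 = 141 m³/s.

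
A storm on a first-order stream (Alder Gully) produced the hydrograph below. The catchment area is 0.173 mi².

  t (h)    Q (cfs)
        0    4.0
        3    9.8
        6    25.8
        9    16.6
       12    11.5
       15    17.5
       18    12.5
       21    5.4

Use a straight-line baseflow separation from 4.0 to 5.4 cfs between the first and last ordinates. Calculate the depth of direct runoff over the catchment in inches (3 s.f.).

d ≈ 1.76 in

Direct runoff: 0.00, 5.60, 21.40, 12.00, 6.70, 12.50, 7.30, 0.00 cfs; ΣQ_DR = 65.50 cfs.
V = ΣQ_DR · Δt = 65.50 × 10800 s = 7.074 × 10^5 ft³.
Over A = 0.173 mi², depth = V / A = 1.76 in.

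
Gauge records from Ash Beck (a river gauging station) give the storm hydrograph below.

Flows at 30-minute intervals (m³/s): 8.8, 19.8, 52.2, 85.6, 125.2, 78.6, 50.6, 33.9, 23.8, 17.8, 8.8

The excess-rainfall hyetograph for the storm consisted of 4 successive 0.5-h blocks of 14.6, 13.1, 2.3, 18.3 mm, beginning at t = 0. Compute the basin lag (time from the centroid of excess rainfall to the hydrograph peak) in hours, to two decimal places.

Centroid of excess rainfall: t_c = Σ P_i·t̄_i / ΣP_i = 1.0016 h (block centres at 0.25, 0.75, 1.25, 1.75 h).
Hydrograph peak occurs at t = 2 h, so basin lag t_L = 2 − 1.0016 = 1.00 h.

t_L ≈ 1.00 h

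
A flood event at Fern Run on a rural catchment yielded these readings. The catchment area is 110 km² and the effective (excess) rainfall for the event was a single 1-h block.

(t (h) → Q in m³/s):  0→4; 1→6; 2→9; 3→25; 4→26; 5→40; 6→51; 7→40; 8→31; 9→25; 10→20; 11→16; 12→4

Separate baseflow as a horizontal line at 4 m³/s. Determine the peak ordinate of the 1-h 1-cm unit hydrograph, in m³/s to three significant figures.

Direct runoff: 0.0, 2.0, 5.0, 21.0, 22.0, 36.0, 47.0, 36.0, 27.0, 21.0, 16.0, 12.0, 0.0 m³/s; ΣQ_DR = 245.0 m³/s, peak = 47.0 m³/s.
Runoff depth d = ΣQ_DR·Δt / A = 245.0 × 3600 / (110 km²) = 8.018 mm.
The 1-cm UH is the DRH scaled by (10 mm)/d, so U_p = 47.0 × 10/8.018 = 58.6 m³/s.

U_p ≈ 58.6 m³/s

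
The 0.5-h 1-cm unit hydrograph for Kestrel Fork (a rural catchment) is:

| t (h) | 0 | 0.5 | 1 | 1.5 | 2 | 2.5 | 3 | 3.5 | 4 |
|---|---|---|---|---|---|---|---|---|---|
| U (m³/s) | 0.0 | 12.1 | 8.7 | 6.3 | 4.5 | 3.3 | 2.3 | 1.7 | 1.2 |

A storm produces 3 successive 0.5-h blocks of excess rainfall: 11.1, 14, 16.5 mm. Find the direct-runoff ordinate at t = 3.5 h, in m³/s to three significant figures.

By discrete convolution, Q_j = Σ (P_i / 10 mm) · U_{j−i}.
At t = 3.5 h (j=7): Q = (11.1/10)·1.7 + (14/10)·2.3 + (16.5/10)·3.3 = 10.6 m³/s.

Q ≈ 10.6 m³/s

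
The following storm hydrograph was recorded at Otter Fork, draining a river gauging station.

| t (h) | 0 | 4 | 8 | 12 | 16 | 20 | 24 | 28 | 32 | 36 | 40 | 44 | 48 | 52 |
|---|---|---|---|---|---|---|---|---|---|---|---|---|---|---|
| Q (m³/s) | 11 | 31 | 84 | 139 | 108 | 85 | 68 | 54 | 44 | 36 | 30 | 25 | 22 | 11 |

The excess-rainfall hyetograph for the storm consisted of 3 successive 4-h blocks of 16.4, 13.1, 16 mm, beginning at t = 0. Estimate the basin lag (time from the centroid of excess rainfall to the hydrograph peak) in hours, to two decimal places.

Centroid of excess rainfall: t_c = Σ P_i·t̄_i / ΣP_i = 5.9648 h (block centres at 2, 6, 10 h).
Hydrograph peak occurs at t = 12 h, so basin lag t_L = 12 − 5.9648 = 6.04 h.

t_L ≈ 6.04 h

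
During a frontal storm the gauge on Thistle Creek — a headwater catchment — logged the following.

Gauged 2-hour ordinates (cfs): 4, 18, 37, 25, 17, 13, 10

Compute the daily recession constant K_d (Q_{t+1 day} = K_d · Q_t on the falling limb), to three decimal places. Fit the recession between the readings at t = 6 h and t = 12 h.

K_d ≈ 0.026

Between t = 6 h and t = 12 h the flow falls from 25 to 10 cfs over 3×2 h = 6 h.
Per-interval ratio K = (10/25)^(1/3) = 0.7368; K_d = K^(24/2) = 0.026.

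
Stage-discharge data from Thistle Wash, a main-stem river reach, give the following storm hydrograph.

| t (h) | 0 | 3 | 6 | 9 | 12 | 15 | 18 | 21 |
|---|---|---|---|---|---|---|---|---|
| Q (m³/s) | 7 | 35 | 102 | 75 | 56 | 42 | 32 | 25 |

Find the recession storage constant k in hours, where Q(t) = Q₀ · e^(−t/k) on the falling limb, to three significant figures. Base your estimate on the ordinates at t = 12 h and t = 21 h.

On the falling limb, Q drops from 56 to 25 m³/s between t = 12 h and t = 21 h (Δt = 9 h).
k = −Δt / ln(Q₂/Q₁) = −9 / ln(25/56) = 11.2 h.

k ≈ 11.2 h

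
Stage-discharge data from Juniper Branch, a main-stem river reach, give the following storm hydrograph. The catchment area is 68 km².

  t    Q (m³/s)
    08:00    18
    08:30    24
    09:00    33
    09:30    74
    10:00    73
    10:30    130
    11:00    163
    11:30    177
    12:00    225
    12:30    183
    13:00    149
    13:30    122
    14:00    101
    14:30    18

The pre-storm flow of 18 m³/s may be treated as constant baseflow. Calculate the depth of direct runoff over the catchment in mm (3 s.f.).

Direct runoff: 0.0, 6.0, 15.0, 56.0, 55.0, 112.0, 145.0, 159.0, 207.0, 165.0, 131.0, 104.0, 83.0, 0.0 m³/s; ΣQ_DR = 1238 m³/s.
V = ΣQ_DR · Δt = 1238 × 1800 s = 2.228 × 10^6 m³.
Over A = 68 km², depth = V / A = 32.8 mm.

d ≈ 32.8 mm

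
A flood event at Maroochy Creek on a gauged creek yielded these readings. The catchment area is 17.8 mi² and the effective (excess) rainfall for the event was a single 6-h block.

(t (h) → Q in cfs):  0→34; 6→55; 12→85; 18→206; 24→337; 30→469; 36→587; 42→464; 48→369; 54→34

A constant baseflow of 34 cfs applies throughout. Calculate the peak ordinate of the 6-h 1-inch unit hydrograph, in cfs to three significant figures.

Direct runoff: 0.0, 21.0, 51.0, 172.0, 303.0, 435.0, 553.0, 430.0, 335.0, 0.0 cfs; ΣQ_DR = 2300 cfs, peak = 553.0 cfs.
Runoff depth d = ΣQ_DR·Δt / A = 2300 × 21600 / (17.8 mi²) = 1.201 in.
The 1-inch UH is the DRH scaled by (1 in)/d, so U_p = 553.0 × 1/1.201 = 460 cfs.

U_p ≈ 460 cfs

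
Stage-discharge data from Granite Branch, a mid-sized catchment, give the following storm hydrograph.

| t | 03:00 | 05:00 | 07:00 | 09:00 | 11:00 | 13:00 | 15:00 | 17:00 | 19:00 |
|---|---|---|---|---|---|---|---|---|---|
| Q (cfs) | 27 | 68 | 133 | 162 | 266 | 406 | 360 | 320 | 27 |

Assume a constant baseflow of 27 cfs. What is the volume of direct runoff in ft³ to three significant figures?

V ≈ 1.10 × 10^7 ft³

Direct-runoff ordinates (Q − Q_b): 0.0, 41.0, 106.0, 135.0, 239.0, 379.0, 333.0, 293.0, 0.0 cfs.
ΣQ_DR = 1526 cfs.
With Δt = 2 h = 7200 s, V = ΣQ_DR · Δt = 1526 × 7200 = 1.10 × 10^7 ft³.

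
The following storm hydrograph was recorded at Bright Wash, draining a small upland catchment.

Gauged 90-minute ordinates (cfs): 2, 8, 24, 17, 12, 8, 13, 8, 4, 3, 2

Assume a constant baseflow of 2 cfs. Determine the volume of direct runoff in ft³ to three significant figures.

Direct-runoff ordinates (Q − Q_b): 0.0, 6.0, 22.0, 15.0, 10.0, 6.0, 11.0, 6.0, 2.0, 1.0, 0.0 cfs.
ΣQ_DR = 79.00 cfs.
With Δt = 1.5 h = 5400 s, V = ΣQ_DR · Δt = 79.00 × 5400 = 4.27 × 10^5 ft³.

V ≈ 4.27 × 10^5 ft³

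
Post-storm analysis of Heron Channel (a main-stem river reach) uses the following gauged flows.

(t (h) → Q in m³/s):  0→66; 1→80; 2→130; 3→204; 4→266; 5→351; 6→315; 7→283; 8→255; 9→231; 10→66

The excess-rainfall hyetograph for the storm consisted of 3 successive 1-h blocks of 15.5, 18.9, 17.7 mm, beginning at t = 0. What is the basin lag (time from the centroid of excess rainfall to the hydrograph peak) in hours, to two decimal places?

t_L ≈ 3.46 h

Centroid of excess rainfall: t_c = Σ P_i·t̄_i / ΣP_i = 1.5422 h (block centres at 0.5, 1.5, 2.5 h).
Hydrograph peak occurs at t = 5 h, so basin lag t_L = 5 − 1.5422 = 3.46 h.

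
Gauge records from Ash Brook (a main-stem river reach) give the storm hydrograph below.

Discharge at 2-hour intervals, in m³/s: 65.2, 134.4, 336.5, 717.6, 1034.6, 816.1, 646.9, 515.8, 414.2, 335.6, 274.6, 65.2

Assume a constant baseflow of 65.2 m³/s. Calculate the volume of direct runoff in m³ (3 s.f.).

Direct-runoff ordinates (Q − Q_b): 0.0, 69.2, 271.3, 652.4, 969.4, 750.9, 581.7, 450.6, 349.0, 270.4, 209.4, 0.0 m³/s.
ΣQ_DR = 4574 m³/s.
With Δt = 2 h = 7200 s, V = ΣQ_DR · Δt = 4574 × 7200 = 3.29 × 10^7 m³.

V ≈ 3.29 × 10^7 m³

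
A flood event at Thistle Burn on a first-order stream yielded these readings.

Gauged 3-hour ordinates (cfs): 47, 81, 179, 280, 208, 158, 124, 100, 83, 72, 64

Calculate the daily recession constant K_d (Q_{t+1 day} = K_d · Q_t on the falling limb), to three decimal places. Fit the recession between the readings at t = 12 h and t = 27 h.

K_d ≈ 0.183

Between t = 12 h and t = 27 h the flow falls from 208 to 72 cfs over 5×3 h = 15 h.
Per-interval ratio K = (72/208)^(1/5) = 0.8088; K_d = K^(24/3) = 0.183.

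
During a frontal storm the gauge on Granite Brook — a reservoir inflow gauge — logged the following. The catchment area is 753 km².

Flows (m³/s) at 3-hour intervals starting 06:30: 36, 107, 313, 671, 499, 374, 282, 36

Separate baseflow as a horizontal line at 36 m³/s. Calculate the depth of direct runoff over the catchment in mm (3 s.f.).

Direct runoff: 0.0, 71.0, 277.0, 635.0, 463.0, 338.0, 246.0, 0.0 m³/s; ΣQ_DR = 2030 m³/s.
V = ΣQ_DR · Δt = 2030 × 10800 s = 2.192 × 10^7 m³.
Over A = 753 km², depth = V / A = 29.1 mm.

d ≈ 29.1 mm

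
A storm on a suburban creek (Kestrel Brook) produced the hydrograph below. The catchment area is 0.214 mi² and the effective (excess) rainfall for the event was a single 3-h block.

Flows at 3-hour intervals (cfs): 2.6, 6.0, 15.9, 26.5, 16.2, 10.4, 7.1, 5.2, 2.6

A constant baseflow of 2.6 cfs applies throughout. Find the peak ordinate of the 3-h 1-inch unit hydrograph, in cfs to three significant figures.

Direct runoff: 0.0, 3.4, 13.3, 23.9, 13.6, 7.8, 4.5, 2.6, 0.0 cfs; ΣQ_DR = 69.10 cfs, peak = 23.9 cfs.
Runoff depth d = ΣQ_DR·Δt / A = 69.10 × 10800 / (0.214 mi²) = 1.501 in.
The 1-inch UH is the DRH scaled by (1 in)/d, so U_p = 23.9 × 1/1.501 = 15.9 cfs.

U_p ≈ 15.9 cfs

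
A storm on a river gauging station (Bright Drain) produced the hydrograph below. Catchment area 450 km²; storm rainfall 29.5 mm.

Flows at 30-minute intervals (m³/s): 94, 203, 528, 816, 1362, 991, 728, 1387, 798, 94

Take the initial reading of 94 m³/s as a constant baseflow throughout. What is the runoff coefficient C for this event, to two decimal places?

C ≈ 0.82

ΣQ_DR = 6061 m³/s; V = ΣQ_DR·Δt = 1.091 × 10^7 m³.
Runoff depth d = V / A = 24.24 mm.
C = d / P = 24.24 / 29.5 = 0.82.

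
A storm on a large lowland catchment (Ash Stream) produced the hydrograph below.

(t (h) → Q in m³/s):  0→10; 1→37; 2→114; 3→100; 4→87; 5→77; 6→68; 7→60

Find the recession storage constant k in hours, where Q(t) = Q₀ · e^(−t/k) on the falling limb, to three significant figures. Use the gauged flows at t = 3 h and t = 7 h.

k ≈ 7.83 h

On the falling limb, Q drops from 100 to 60 m³/s between t = 3 h and t = 7 h (Δt = 4 h).
k = −Δt / ln(Q₂/Q₁) = −4 / ln(60/100) = 7.83 h.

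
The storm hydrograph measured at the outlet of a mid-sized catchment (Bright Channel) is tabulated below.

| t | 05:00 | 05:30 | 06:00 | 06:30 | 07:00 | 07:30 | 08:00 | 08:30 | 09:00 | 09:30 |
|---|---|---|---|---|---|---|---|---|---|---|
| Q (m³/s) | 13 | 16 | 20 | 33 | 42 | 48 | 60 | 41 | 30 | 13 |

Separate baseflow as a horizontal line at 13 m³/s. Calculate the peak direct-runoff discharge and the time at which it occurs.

Q_p = 47.0 m³/s at t = 08:00

Subtracting baseflow gives direct-runoff ordinates: 0.0, 3.0, 7.0, 20.0, 29.0, 35.0, 47.0, 28.0, 17.0, 0.0 m³/s.
The maximum is 47.0 m³/s, occurring at the reading for t = 08:00.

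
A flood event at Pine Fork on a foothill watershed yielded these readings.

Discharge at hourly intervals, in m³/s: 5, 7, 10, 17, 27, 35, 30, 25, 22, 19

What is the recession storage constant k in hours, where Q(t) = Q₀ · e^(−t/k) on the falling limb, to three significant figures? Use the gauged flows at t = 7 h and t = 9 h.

k ≈ 7.29 h

On the falling limb, Q drops from 25 to 19 m³/s between t = 7 h and t = 9 h (Δt = 2 h).
k = −Δt / ln(Q₂/Q₁) = −2 / ln(19/25) = 7.29 h.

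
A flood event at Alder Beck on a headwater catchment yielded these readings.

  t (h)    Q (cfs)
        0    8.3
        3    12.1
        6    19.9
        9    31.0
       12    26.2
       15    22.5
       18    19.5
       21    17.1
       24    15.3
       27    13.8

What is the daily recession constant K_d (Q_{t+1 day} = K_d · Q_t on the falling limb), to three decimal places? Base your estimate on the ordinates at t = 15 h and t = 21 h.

Between t = 15 h and t = 21 h the flow falls from 22.5 to 17.1 cfs over 2×3 h = 6 h.
Per-interval ratio K = (17.1/22.5)^(1/2) = 0.8718; K_d = K^(24/3) = 0.334.

K_d ≈ 0.334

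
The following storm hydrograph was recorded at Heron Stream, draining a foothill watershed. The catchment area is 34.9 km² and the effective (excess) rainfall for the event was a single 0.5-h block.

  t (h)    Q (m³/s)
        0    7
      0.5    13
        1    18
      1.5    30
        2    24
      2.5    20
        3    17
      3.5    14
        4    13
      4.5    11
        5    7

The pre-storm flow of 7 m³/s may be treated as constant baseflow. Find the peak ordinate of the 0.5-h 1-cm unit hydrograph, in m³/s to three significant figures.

U_p ≈ 46.0 m³/s

Direct runoff: 0.0, 6.0, 11.0, 23.0, 17.0, 13.0, 10.0, 7.0, 6.0, 4.0, 0.0 m³/s; ΣQ_DR = 97.00 m³/s, peak = 23.0 m³/s.
Runoff depth d = ΣQ_DR·Δt / A = 97.00 × 1800 / (34.9 km²) = 5.003 mm.
The 1-cm UH is the DRH scaled by (10 mm)/d, so U_p = 23.0 × 10/5.003 = 46.0 m³/s.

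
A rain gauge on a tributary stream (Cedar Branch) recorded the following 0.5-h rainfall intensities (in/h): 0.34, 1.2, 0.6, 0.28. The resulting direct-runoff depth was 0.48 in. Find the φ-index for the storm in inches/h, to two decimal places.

Only the 2 blocks with intensity above φ contribute runoff: 1.2, 0.6 in/h.
Σ(I−φ)·Δt = d  ⇒  (1.2+0.6 − 2φ)·0.5 = 0.48
φ = (1.800 − 0.48/0.5) / 2 = 0.42 in/h.

φ ≈ 0.42 in/h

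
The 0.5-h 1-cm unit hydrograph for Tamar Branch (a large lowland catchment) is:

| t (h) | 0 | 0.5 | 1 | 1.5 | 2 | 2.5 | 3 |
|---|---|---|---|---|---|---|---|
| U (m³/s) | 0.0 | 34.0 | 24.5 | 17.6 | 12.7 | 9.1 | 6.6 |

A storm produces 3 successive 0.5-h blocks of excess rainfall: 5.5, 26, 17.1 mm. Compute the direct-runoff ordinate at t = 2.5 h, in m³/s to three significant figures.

By discrete convolution, Q_j = Σ (P_i / 10 mm) · U_{j−i}.
At t = 2.5 h (j=5): Q = (5.5/10)·9.1 + (26/10)·12.7 + (17.1/10)·17.6 = 68.1 m³/s.

Q ≈ 68.1 m³/s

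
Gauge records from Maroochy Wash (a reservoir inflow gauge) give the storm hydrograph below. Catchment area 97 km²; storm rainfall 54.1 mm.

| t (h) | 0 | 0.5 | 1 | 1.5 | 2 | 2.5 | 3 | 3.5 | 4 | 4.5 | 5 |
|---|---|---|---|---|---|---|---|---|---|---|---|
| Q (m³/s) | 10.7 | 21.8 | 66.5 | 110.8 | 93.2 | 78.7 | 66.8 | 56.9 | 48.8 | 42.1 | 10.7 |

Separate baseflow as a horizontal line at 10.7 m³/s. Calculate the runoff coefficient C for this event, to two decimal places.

ΣQ_DR = 489.3 m³/s; V = ΣQ_DR·Δt = 8.807 × 10^5 m³.
Runoff depth d = V / A = 9.080 mm.
C = d / P = 9.080 / 54.1 = 0.17.

C ≈ 0.17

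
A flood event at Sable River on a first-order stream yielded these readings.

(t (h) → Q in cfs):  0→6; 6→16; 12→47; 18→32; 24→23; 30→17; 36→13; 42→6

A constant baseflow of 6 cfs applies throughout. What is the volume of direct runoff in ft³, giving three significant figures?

V ≈ 2.42 × 10^6 ft³

Direct-runoff ordinates (Q − Q_b): 0.0, 10.0, 41.0, 26.0, 17.0, 11.0, 7.0, 0.0 cfs.
ΣQ_DR = 112.0 cfs.
With Δt = 6 h = 21600 s, V = ΣQ_DR · Δt = 112.0 × 21600 = 2.42 × 10^6 ft³.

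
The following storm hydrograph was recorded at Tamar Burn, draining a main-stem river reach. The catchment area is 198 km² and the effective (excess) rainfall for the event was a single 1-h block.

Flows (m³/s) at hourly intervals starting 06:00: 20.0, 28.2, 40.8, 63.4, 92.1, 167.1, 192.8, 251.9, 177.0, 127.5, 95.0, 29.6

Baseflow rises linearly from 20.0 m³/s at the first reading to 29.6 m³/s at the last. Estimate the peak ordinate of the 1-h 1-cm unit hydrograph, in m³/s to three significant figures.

U_p ≈ 126 m³/s

Direct runoff: 0.00, 7.33, 19.05, 40.78, 68.61, 142.74, 167.56, 225.79, 150.02, 99.65, 66.27, 0.00 m³/s; ΣQ_DR = 987.8 m³/s, peak = 225.79 m³/s.
Runoff depth d = ΣQ_DR·Δt / A = 987.8 × 3600 / (198 km²) = 17.96 mm.
The 1-cm UH is the DRH scaled by (10 mm)/d, so U_p = 225.79 × 10/17.96 = 126 m³/s.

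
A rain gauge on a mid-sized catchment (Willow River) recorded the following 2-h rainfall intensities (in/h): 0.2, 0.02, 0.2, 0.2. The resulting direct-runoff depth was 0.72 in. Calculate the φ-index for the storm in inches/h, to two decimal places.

φ ≈ 0.08 in/h

Only the 3 blocks with intensity above φ contribute runoff: 0.2, 0.2, 0.2 in/h.
Σ(I−φ)·Δt = d  ⇒  (0.2+0.2+0.2 − 3φ)·2 = 0.72
φ = (0.6000 − 0.72/2) / 3 = 0.08 in/h.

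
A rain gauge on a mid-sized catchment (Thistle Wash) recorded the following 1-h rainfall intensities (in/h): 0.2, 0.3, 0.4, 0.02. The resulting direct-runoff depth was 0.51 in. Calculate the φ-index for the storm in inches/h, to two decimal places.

φ ≈ 0.13 in/h

Only the 3 blocks with intensity above φ contribute runoff: 0.2, 0.3, 0.4 in/h.
Σ(I−φ)·Δt = d  ⇒  (0.2+0.3+0.4 − 3φ)·1 = 0.51
φ = (0.9000 − 0.51/1) / 3 = 0.13 in/h.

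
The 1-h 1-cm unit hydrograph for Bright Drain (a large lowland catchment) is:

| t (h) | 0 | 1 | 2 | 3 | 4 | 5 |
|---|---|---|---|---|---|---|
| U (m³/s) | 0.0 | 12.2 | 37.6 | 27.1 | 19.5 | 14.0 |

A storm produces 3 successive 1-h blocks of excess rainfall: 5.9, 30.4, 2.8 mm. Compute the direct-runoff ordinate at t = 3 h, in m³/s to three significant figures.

By discrete convolution, Q_j = Σ (P_i / 10 mm) · U_{j−i}.
At t = 3 h (j=3): Q = (5.9/10)·27.1 + (30.4/10)·37.6 + (2.8/10)·12.2 = 134 m³/s.

Q ≈ 134 m³/s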